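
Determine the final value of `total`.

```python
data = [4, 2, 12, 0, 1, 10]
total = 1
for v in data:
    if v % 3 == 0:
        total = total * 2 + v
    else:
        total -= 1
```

v=4: not %3==0, total = 1-1 = 0
v=2: not %3==0, total = 0-1 = -1
v=12: %3==0, total = (-1)*2+12 = 10
v=0: %3==0, total = 10*2+0 = 20
v=1: not %3==0, total = 20-1 = 19
v=10: not %3==0, total = 19-1 = 18

18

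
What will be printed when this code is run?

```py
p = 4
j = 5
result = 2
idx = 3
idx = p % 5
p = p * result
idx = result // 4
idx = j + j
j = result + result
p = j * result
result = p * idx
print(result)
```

80

idx = 4%5 = 4
p = 4*2 = 8
idx = 2//4 = 0
idx = 5+5 = 10
j = 2+2 = 4
p = 4*2 = 8
result = 8*10 = 80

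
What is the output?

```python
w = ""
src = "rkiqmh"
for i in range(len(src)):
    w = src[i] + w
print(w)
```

i=0: prepend 'r' → 'r'
i=1: prepend 'k' → 'kr'
i=2: prepend 'i' → 'ikr'
i=3: prepend 'q' → 'qikr'
i=4: prepend 'm' → 'mqikr'
i=5: prepend 'h' → 'hmqikr'

hmqikr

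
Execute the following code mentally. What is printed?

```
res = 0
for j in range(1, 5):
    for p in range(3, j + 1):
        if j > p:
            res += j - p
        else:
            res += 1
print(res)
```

j=3,p=3: not 3>3, res = 0+1 = 1
j=4,p=3: 4>3, res = 1+1 = 2
j=4,p=4: not 4>4, res = 2+1 = 3

3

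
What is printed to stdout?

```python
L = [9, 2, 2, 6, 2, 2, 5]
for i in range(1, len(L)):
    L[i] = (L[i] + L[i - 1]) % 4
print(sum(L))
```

i=1: L[1] = (2+9)%4 = 3 → [9, 3, 2, 6, 2, 2, 5]
i=2: L[2] = (2+3)%4 = 1 → [9, 3, 1, 6, 2, 2, 5]
i=3: L[3] = (6+1)%4 = 3 → [9, 3, 1, 3, 2, 2, 5]
i=4: L[4] = (2+3)%4 = 1 → [9, 3, 1, 3, 1, 2, 5]
i=5: L[5] = (2+1)%4 = 3 → [9, 3, 1, 3, 1, 3, 5]
i=6: L[6] = (5+3)%4 = 0 → [9, 3, 1, 3, 1, 3, 0]
sum = 20

20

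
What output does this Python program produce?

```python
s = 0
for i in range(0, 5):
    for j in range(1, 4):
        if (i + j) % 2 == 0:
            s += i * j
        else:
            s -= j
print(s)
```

12

i=0,j=1: odd sum, s = 0-1 = -1
i=0,j=2: even sum, s = (-1)+0 = -1
i=0,j=3: odd sum, s = (-1)-3 = -4
i=1,j=1: even sum, s = (-4)+1 = -3
i=1,j=2: odd sum, s = (-3)-2 = -5
i=1,j=3: even sum, s = (-5)+3 = -2
i=2,j=1: odd sum, s = (-2)-1 = -3
i=2,j=2: even sum, s = (-3)+4 = 1
i=2,j=3: odd sum, s = 1-3 = -2
i=3,j=1: even sum, s = (-2)+3 = 1
i=3,j=2: odd sum, s = 1-2 = -1
i=3,j=3: even sum, s = (-1)+9 = 8
i=4,j=1: odd sum, s = 8-1 = 7
i=4,j=2: even sum, s = 7+8 = 15
i=4,j=3: odd sum, s = 15-3 = 12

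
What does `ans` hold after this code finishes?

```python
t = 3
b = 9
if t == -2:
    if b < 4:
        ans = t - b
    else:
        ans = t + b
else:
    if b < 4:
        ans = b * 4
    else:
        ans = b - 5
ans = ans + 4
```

t=3, b=9
t == -2 is False; b < 4 is False
→ ans = b - 5 = 4
ans = 4+4 = 8

8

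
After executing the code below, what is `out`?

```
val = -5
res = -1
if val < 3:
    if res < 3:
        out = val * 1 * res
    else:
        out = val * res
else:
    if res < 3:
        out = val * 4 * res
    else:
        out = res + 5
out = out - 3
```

val=-5, res=-1
val < 3 is True; res < 3 is True
→ out = val * 1 * res = 5
out = 5-3 = 2

2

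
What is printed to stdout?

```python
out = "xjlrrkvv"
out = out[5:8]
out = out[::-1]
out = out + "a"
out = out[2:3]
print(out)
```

k

slice [5:8] → 'kvv'
reverse → 'vvk'
+ 'a' → 'vvka'
slice [2:3] → 'k'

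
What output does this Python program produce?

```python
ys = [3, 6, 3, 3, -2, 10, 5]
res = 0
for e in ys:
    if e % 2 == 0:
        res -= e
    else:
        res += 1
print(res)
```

-10

e=3: not even, res = 0+1 = 1
e=6: even, res = 1-6 = -5
e=3: not even, res = (-5)+1 = -4
e=3: not even, res = (-4)+1 = -3
e=-2: even, res = (-3)-(-2) = -1
e=10: even, res = (-1)-10 = -11
e=5: not even, res = (-11)+1 = -10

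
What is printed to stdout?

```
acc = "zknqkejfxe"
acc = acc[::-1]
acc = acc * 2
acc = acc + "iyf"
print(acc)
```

reverse → 'exfjekqnkz'
repeat ×2 → 'exfjekqnkzexfjekqnkz'
+ 'iyf' → 'exfjekqnkzexfjekqnkziyf'

exfjekqnkzexfjekqnkziyf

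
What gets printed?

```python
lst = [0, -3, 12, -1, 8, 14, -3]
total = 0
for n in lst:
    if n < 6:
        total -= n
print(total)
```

n=0: <6, total = 0-0 = 0
n=-3: <6, total = 0-(-3) = 3
n=12: not <6
n=-1: <6, total = 3-(-1) = 4
n=8: not <6
n=14: not <6
n=-3: <6, total = 4-(-3) = 7

7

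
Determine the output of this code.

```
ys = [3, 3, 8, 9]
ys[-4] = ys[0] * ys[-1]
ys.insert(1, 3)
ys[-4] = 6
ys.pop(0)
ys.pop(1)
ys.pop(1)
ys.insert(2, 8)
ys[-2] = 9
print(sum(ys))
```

23

ys[-4] = ys[0]*ys[-1] = 3*9 = 27 → [27, 3, 8, 9]
insert 3 at 1 → [27, 3, 3, 8, 9]
ys[-4] = 6 → [27, 6, 3, 8, 9]
pop(0) removes 27 → [6, 3, 8, 9]
pop(1) removes 3 → [6, 8, 9]
pop(1) removes 8 → [6, 9]
insert 8 at 2 → [6, 9, 8]
ys[-2] = 9 → [6, 9, 8]
sum = 23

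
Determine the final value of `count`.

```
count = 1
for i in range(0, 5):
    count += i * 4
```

41

i=0: count = 1+0*4 = 1
i=1: count = 1+1*4 = 5
i=2: count = 5+2*4 = 13
i=3: count = 13+3*4 = 25
i=4: count = 25+4*4 = 41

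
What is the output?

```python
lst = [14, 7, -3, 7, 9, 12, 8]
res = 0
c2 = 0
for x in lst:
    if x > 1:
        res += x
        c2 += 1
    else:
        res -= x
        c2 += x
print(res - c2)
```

57

x=14: >1, res = 0+14 = 14; c2=1
x=7: >1, res = 14+7 = 21; c2=2
x=-3: not >1, res = 21-(-3) = 24; c2=-1
x=7: >1, res = 24+7 = 31; c2=0
x=9: >1, res = 31+9 = 40; c2=1
x=12: >1, res = 40+12 = 52; c2=2
x=8: >1, res = 52+8 = 60; c2=3
res-c2 = 60-3 = 57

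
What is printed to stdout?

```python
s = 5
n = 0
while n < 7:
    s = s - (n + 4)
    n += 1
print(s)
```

-44

n=0: s = 5-4 = 1
n=1: s = 1-5 = -4
n=2: s = (-4)-6 = -10
n=3: s = (-10)-7 = -17
n=4: s = (-17)-8 = -25
n=5: s = (-25)-9 = -34
n=6: s = (-34)-10 = -44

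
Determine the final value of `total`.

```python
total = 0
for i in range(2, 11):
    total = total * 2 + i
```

1524

i=2: total = 0*2+2 = 2
i=3: total = 2*2+3 = 7
i=4: total = 7*2+4 = 18
i=5: total = 18*2+5 = 41
i=6: total = 41*2+6 = 88
i=7: total = 88*2+7 = 183
i=8: total = 183*2+8 = 374
i=9: total = 374*2+9 = 757
i=10: total = 757*2+10 = 1524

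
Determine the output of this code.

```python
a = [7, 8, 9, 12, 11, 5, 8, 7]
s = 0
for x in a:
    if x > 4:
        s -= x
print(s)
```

x=7: >4, s = 0-7 = -7
x=8: >4, s = (-7)-8 = -15
x=9: >4, s = (-15)-9 = -24
x=12: >4, s = (-24)-12 = -36
x=11: >4, s = (-36)-11 = -47
x=5: >4, s = (-47)-5 = -52
x=8: >4, s = (-52)-8 = -60
x=7: >4, s = (-60)-7 = -67

-67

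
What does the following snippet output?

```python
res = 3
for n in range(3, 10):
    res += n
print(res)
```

n=3: res = 3+3 = 6
n=4: res = 6+4 = 10
n=5: res = 10+5 = 15
n=6: res = 15+6 = 21
n=7: res = 21+7 = 28
n=8: res = 28+8 = 36
n=9: res = 36+9 = 45

45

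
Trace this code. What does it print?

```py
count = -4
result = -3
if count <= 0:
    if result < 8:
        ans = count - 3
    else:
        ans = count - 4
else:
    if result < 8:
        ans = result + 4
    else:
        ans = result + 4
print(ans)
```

count=-4, result=-3
count <= 0 is True; result < 8 is True
→ ans = count - 3 = -7

-7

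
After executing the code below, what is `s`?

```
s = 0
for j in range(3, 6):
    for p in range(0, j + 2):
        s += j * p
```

j=3,p=0: s = 0+0 = 0
j=3,p=1: s = 0+3 = 3
j=3,p=2: s = 3+6 = 9
j=3,p=3: s = 9+9 = 18
j=3,p=4: s = 18+12 = 30
j=4,p=0: s = 30+0 = 30
j=4,p=1: s = 30+4 = 34
j=4,p=2: s = 34+8 = 42
j=4,p=3: s = 42+12 = 54
j=4,p=4: s = 54+16 = 70
j=4,p=5: s = 70+20 = 90
j=5,p=0: s = 90+0 = 90
j=5,p=1: s = 90+5 = 95
j=5,p=2: s = 95+10 = 105
j=5,p=3: s = 105+15 = 120
j=5,p=4: s = 120+20 = 140
j=5,p=5: s = 140+25 = 165
j=5,p=6: s = 165+30 = 195

195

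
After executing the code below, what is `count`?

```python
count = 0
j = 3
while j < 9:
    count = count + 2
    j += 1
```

12

j=3: count = 0+2 = 2
j=4: count = 2+2 = 4
j=5: count = 4+2 = 6
j=6: count = 6+2 = 8
j=7: count = 8+2 = 10
j=8: count = 10+2 = 12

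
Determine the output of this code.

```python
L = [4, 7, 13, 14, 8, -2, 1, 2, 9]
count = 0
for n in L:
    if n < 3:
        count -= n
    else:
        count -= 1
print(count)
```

n=4: not <3, count = 0-1 = -1
n=7: not <3, count = (-1)-1 = -2
n=13: not <3, count = (-2)-1 = -3
n=14: not <3, count = (-3)-1 = -4
n=8: not <3, count = (-4)-1 = -5
n=-2: <3, count = (-5)-(-2) = -3
n=1: <3, count = (-3)-1 = -4
n=2: <3, count = (-4)-2 = -6
n=9: not <3, count = (-6)-1 = -7

-7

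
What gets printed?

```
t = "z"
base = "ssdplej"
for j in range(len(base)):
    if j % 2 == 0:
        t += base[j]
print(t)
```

zsdlj

j=0: add 's' → 'zs'
j=1: skip
j=2: add 'd' → 'zsd'
j=3: skip
j=4: add 'l' → 'zsdl'
j=5: skip
j=6: add 'j' → 'zsdlj'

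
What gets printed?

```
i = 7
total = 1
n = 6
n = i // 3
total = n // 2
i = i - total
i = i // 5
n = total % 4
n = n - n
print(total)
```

n = 7//3 = 2
total = 2//2 = 1
i = 7-1 = 6
i = 6//5 = 1
n = 1%4 = 1
n = 1-1 = 0

1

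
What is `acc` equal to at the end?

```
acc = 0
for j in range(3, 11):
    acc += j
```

52

j=3: acc = 0+3 = 3
j=4: acc = 3+4 = 7
j=5: acc = 7+5 = 12
j=6: acc = 12+6 = 18
j=7: acc = 18+7 = 25
j=8: acc = 25+8 = 33
j=9: acc = 33+9 = 42
j=10: acc = 42+10 = 52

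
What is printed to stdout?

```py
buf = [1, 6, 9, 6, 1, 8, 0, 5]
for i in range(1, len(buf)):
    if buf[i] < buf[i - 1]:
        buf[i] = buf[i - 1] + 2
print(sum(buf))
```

i=1: 6>=1, unchanged → [1, 6, 9, 6, 1, 8, 0, 5]
i=2: 9>=6, unchanged → [1, 6, 9, 6, 1, 8, 0, 5]
i=3: 6<9, buf[3] = 9+2 = 11 → [1, 6, 9, 11, 1, 8, 0, 5]
i=4: 1<11, buf[4] = 11+2 = 13 → [1, 6, 9, 11, 13, 8, 0, 5]
i=5: 8<13, buf[5] = 13+2 = 15 → [1, 6, 9, 11, 13, 15, 0, 5]
i=6: 0<15, buf[6] = 15+2 = 17 → [1, 6, 9, 11, 13, 15, 17, 5]
i=7: 5<17, buf[7] = 17+2 = 19 → [1, 6, 9, 11, 13, 15, 17, 19]
sum = 91

91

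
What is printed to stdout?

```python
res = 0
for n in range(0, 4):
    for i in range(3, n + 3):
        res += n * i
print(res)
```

53

n=1,i=3: res = 0+3 = 3
n=2,i=3: res = 3+6 = 9
n=2,i=4: res = 9+8 = 17
n=3,i=3: res = 17+9 = 26
n=3,i=4: res = 26+12 = 38
n=3,i=5: res = 38+15 = 53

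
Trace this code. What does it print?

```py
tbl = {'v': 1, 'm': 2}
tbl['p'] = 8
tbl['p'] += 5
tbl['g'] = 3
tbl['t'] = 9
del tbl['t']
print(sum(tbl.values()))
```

tbl['p'] = 8 → {'v': 1, 'm': 2, 'p': 8}
tbl['p'] = 8+5 = 13 → {'v': 1, 'm': 2, 'p': 13}
tbl['g'] = 3 → {'v': 1, 'm': 2, 'p': 13, 'g': 3}
tbl['t'] = 9 → {'v': 1, 'm': 2, 'p': 13, 'g': 3, 't': 9}
del 't' → {'v': 1, 'm': 2, 'p': 13, 'g': 3}
sum of values = 19

19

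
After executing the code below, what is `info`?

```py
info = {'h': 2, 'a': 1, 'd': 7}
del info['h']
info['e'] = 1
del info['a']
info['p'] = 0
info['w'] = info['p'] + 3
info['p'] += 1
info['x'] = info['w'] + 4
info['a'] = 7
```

{'d': 7, 'e': 1, 'p': 1, 'w': 3, 'x': 7, 'a': 7}

del 'h' → {'a': 1, 'd': 7}
info['e'] = 1 → {'a': 1, 'd': 7, 'e': 1}
del 'a' → {'d': 7, 'e': 1}
info['p'] = 0 → {'d': 7, 'e': 1, 'p': 0}
info['w'] = info['p']+3 = 3 → {'d': 7, 'e': 1, 'p': 0, 'w': 3}
info['p'] = 0+1 = 1 → {'d': 7, 'e': 1, 'p': 1, 'w': 3}
info['x'] = info['w']+4 = 7 → {'d': 7, 'e': 1, 'p': 1, 'w': 3, 'x': 7}
info['a'] = 7 → {'d': 7, 'e': 1, 'p': 1, 'w': 3, 'x': 7, 'a': 7}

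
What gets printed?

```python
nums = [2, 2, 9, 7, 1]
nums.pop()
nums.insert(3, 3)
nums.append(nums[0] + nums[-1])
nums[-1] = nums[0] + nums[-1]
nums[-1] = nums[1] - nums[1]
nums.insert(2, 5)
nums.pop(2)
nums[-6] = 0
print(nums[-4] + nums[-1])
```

pop() removes 1 → [2, 2, 9, 7]
insert 3 at 3 → [2, 2, 9, 3, 7]
append nums[0]+nums[-1] = 2+7 = 9 → [2, 2, 9, 3, 7, 9]
nums[-1] = nums[0]+nums[-1] = 2+9 = 11 → [2, 2, 9, 3, 7, 11]
nums[-1] = nums[1]-nums[1] = 2-2 = 0 → [2, 2, 9, 3, 7, 0]
insert 5 at 2 → [2, 2, 5, 9, 3, 7, 0]
pop(2) removes 5 → [2, 2, 9, 3, 7, 0]
nums[-6] = 0 → [0, 2, 9, 3, 7, 0]
nums[-4]+nums[-1] = 9+0 = 9

9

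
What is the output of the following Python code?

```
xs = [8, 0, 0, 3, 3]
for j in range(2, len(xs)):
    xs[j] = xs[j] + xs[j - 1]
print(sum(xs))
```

17

j=2: xs[2] = 0+0 = 0 → [8, 0, 0, 3, 3]
j=3: xs[3] = 3+0 = 3 → [8, 0, 0, 3, 3]
j=4: xs[4] = 3+3 = 6 → [8, 0, 0, 3, 6]
sum = 17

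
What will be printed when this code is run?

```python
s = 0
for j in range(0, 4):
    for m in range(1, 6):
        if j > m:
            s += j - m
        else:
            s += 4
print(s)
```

j=0,m=1: not 0>1, s = 0+4 = 4
j=0,m=2: not 0>2, s = 4+4 = 8
j=0,m=3: not 0>3, s = 8+4 = 12
j=0,m=4: not 0>4, s = 12+4 = 16
j=0,m=5: not 0>5, s = 16+4 = 20
j=1,m=1: not 1>1, s = 20+4 = 24
j=1,m=2: not 1>2, s = 24+4 = 28
j=1,m=3: not 1>3, s = 28+4 = 32
j=1,m=4: not 1>4, s = 32+4 = 36
j=1,m=5: not 1>5, s = 36+4 = 40
j=2,m=1: 2>1, s = 40+1 = 41
j=2,m=2: not 2>2, s = 41+4 = 45
j=2,m=3: not 2>3, s = 45+4 = 49
j=2,m=4: not 2>4, s = 49+4 = 53
j=2,m=5: not 2>5, s = 53+4 = 57
j=3,m=1: 3>1, s = 57+2 = 59
j=3,m=2: 3>2, s = 59+1 = 60
j=3,m=3: not 3>3, s = 60+4 = 64
j=3,m=4: not 3>4, s = 64+4 = 68
j=3,m=5: not 3>5, s = 68+4 = 72

72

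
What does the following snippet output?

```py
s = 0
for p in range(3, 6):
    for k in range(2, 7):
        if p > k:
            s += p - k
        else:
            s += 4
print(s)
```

46

p=3,k=2: 3>2, s = 0+1 = 1
p=3,k=3: not 3>3, s = 1+4 = 5
p=3,k=4: not 3>4, s = 5+4 = 9
p=3,k=5: not 3>5, s = 9+4 = 13
p=3,k=6: not 3>6, s = 13+4 = 17
p=4,k=2: 4>2, s = 17+2 = 19
p=4,k=3: 4>3, s = 19+1 = 20
p=4,k=4: not 4>4, s = 20+4 = 24
p=4,k=5: not 4>5, s = 24+4 = 28
p=4,k=6: not 4>6, s = 28+4 = 32
p=5,k=2: 5>2, s = 32+3 = 35
p=5,k=3: 5>3, s = 35+2 = 37
p=5,k=4: 5>4, s = 37+1 = 38
p=5,k=5: not 5>5, s = 38+4 = 42
p=5,k=6: not 5>6, s = 42+4 = 46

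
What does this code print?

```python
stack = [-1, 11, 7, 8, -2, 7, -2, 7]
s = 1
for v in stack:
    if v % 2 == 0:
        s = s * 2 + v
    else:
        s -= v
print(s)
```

-123

v=-1: not even, s = 1-(-1) = 2
v=11: not even, s = 2-11 = -9
v=7: not even, s = (-9)-7 = -16
v=8: even, s = (-16)*2+8 = -24
v=-2: even, s = (-24)*2+(-2) = -50
v=7: not even, s = (-50)-7 = -57
v=-2: even, s = (-57)*2+(-2) = -116
v=7: not even, s = (-116)-7 = -123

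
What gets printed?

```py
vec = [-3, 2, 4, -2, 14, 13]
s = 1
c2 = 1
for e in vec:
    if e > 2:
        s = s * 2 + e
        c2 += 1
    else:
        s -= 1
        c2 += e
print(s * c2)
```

e=-3: not >2, s = 1-1 = 0; c2=-2
e=2: not >2, s = 0-1 = -1; c2=0
e=4: >2, s = (-1)*2+4 = 2; c2=1
e=-2: not >2, s = 2-1 = 1; c2=-1
e=14: >2, s = 1*2+14 = 16; c2=0
e=13: >2, s = 16*2+13 = 45; c2=1
s*c2 = 45*1 = 45

45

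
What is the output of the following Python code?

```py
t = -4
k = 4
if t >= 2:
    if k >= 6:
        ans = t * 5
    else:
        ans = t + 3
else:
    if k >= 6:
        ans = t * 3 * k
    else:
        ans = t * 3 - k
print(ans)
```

-16

t=-4, k=4
t >= 2 is False; k >= 6 is False
→ ans = t * 3 - k = -16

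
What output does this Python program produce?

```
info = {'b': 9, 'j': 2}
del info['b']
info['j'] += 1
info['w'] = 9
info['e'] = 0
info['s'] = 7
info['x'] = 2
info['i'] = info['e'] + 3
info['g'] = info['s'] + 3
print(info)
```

del 'b' → {'j': 2}
info['j'] = 2+1 = 3 → {'j': 3}
info['w'] = 9 → {'j': 3, 'w': 9}
info['e'] = 0 → {'j': 3, 'w': 9, 'e': 0}
info['s'] = 7 → {'j': 3, 'w': 9, 'e': 0, 's': 7}
info['x'] = 2 → {'j': 3, 'w': 9, 'e': 0, 's': 7, 'x': 2}
info['i'] = info['e']+3 = 3 → {'j': 3, 'w': 9, 'e': 0, 's': 7, 'x': 2, 'i': 3}
info['g'] = info['s']+3 = 10 → {'j': 3, 'w': 9, 'e': 0, 's': 7, 'x': 2, 'i': 3, 'g': 10}

{'j': 3, 'w': 9, 'e': 0, 's': 7, 'x': 2, 'i': 3, 'g': 10}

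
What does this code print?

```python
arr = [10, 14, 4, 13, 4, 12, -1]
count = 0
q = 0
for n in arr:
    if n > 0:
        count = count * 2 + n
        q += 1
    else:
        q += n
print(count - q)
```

643

n=10: >0, count = 0*2+10 = 10; q=1
n=14: >0, count = 10*2+14 = 34; q=2
n=4: >0, count = 34*2+4 = 72; q=3
n=13: >0, count = 72*2+13 = 157; q=4
n=4: >0, count = 157*2+4 = 318; q=5
n=12: >0, count = 318*2+12 = 648; q=6
n=-1: not >0; q=5
count-q = 648-5 = 643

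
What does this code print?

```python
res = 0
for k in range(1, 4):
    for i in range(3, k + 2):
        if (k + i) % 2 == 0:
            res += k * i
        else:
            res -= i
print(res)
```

k=2,i=3: odd sum, res = 0-3 = -3
k=3,i=3: even sum, res = (-3)+9 = 6
k=3,i=4: odd sum, res = 6-4 = 2

2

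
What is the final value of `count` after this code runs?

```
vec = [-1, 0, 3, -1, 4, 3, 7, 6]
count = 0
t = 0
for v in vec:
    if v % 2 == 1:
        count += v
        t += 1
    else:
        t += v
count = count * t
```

165

v=-1: odd, count = 0+(-1) = -1; t=1
v=0: not odd; t=1
v=3: odd, count = (-1)+3 = 2; t=2
v=-1: odd, count = 2+(-1) = 1; t=3
v=4: not odd; t=7
v=3: odd, count = 1+3 = 4; t=8
v=7: odd, count = 4+7 = 11; t=9
v=6: not odd; t=15
count*t = 11*15 = 165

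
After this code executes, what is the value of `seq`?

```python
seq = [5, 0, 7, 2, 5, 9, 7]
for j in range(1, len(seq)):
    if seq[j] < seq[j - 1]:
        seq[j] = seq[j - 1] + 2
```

[5, 7, 7, 9, 11, 13, 15]

j=1: 0<5, seq[1] = 5+2 = 7 → [5, 7, 7, 2, 5, 9, 7]
j=2: 7>=7, unchanged → [5, 7, 7, 2, 5, 9, 7]
j=3: 2<7, seq[3] = 7+2 = 9 → [5, 7, 7, 9, 5, 9, 7]
j=4: 5<9, seq[4] = 9+2 = 11 → [5, 7, 7, 9, 11, 9, 7]
j=5: 9<11, seq[5] = 11+2 = 13 → [5, 7, 7, 9, 11, 13, 7]
j=6: 7<13, seq[6] = 13+2 = 15 → [5, 7, 7, 9, 11, 13, 15]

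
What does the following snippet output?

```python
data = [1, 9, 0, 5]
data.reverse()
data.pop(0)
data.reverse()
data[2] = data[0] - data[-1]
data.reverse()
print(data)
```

[1, 9, 1]

reverse → [5, 0, 9, 1]
pop(0) removes 5 → [0, 9, 1]
reverse → [1, 9, 0]
data[2] = data[0]-data[-1] = 1-0 = 1 → [1, 9, 1]
reverse → [1, 9, 1]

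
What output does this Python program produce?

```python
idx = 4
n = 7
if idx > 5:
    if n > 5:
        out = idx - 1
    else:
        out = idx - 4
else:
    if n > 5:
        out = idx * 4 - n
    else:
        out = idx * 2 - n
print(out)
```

idx=4, n=7
idx > 5 is False; n > 5 is True
→ out = idx * 4 - n = 9

9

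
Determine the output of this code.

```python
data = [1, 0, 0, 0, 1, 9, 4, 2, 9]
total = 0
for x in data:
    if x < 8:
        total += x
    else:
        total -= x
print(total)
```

-10

x=1: <8, total = 0+1 = 1
x=0: <8, total = 1+0 = 1
x=0: <8, total = 1+0 = 1
x=0: <8, total = 1+0 = 1
x=1: <8, total = 1+1 = 2
x=9: not <8, total = 2-9 = -7
x=4: <8, total = (-7)+4 = -3
x=2: <8, total = (-3)+2 = -1
x=9: not <8, total = (-1)-9 = -10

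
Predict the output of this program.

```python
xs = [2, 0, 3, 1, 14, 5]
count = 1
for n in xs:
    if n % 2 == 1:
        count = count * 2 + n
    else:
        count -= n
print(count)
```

n=2: not odd, count = 1-2 = -1
n=0: not odd, count = (-1)-0 = -1
n=3: odd, count = (-1)*2+3 = 1
n=1: odd, count = 1*2+1 = 3
n=14: not odd, count = 3-14 = -11
n=5: odd, count = (-11)*2+5 = -17

-17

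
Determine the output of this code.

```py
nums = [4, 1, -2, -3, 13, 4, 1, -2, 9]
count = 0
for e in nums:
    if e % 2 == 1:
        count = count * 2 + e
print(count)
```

55

e=4: not odd
e=1: odd, count = 0*2+1 = 1
e=-2: not odd
e=-3: odd, count = 1*2+(-3) = -1
e=13: odd, count = (-1)*2+13 = 11
e=4: not odd
e=1: odd, count = 11*2+1 = 23
e=-2: not odd
e=9: odd, count = 23*2+9 = 55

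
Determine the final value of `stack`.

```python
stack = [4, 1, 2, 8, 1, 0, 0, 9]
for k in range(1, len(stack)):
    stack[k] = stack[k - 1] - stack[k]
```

k=1: stack[1] = 4-1 = 3 → [4, 3, 2, 8, 1, 0, 0, 9]
k=2: stack[2] = 3-2 = 1 → [4, 3, 1, 8, 1, 0, 0, 9]
k=3: stack[3] = 1-8 = -7 → [4, 3, 1, -7, 1, 0, 0, 9]
k=4: stack[4] = (-7)-1 = -8 → [4, 3, 1, -7, -8, 0, 0, 9]
k=5: stack[5] = (-8)-0 = -8 → [4, 3, 1, -7, -8, -8, 0, 9]
k=6: stack[6] = (-8)-0 = -8 → [4, 3, 1, -7, -8, -8, -8, 9]
k=7: stack[7] = (-8)-9 = -17 → [4, 3, 1, -7, -8, -8, -8, -17]

[4, 3, 1, -7, -8, -8, -8, -17]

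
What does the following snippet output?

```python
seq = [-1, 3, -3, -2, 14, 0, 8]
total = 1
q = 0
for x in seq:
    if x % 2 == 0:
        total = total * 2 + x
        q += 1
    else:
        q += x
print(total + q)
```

67

x=-1: not even; q=-1
x=3: not even; q=2
x=-3: not even; q=-1
x=-2: even, total = 1*2+(-2) = 0; q=0
x=14: even, total = 0*2+14 = 14; q=1
x=0: even, total = 14*2+0 = 28; q=2
x=8: even, total = 28*2+8 = 64; q=3
total+q = 64+3 = 67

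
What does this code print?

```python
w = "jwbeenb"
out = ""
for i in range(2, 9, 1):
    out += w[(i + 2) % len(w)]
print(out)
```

enbjwbe

i=2: add w[4]='e' → 'e'
i=3: add w[5]='n' → 'en'
i=4: add w[6]='b' → 'enb'
i=5: add w[0]='j' → 'enbj'
i=6: add w[1]='w' → 'enbjw'
i=7: add w[2]='b' → 'enbjwb'
i=8: add w[3]='e' → 'enbjwbe'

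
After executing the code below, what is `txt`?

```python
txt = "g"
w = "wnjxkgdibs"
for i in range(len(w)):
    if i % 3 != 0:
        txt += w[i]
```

i=0: skip
i=1: add 'n' → 'gn'
i=2: add 'j' → 'gnj'
i=3: skip
i=4: add 'k' → 'gnjk'
i=5: add 'g' → 'gnjkg'
i=6: skip
i=7: add 'i' → 'gnjkgi'
i=8: add 'b' → 'gnjkgib'
i=9: skip

'gnjkgib'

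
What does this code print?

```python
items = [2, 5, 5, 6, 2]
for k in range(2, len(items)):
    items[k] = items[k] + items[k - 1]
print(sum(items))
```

51

k=2: items[2] = 5+5 = 10 → [2, 5, 10, 6, 2]
k=3: items[3] = 6+10 = 16 → [2, 5, 10, 16, 2]
k=4: items[4] = 2+16 = 18 → [2, 5, 10, 16, 18]
sum = 51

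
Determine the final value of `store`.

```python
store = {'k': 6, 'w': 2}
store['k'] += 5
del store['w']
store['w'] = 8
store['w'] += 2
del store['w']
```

{'k': 11}

store['k'] = 6+5 = 11 → {'k': 11, 'w': 2}
del 'w' → {'k': 11}
store['w'] = 8 → {'k': 11, 'w': 8}
store['w'] = 8+2 = 10 → {'k': 11, 'w': 10}
del 'w' → {'k': 11}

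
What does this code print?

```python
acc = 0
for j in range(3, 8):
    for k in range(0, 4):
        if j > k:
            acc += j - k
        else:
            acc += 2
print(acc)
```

j=3,k=0: 3>0, acc = 0+3 = 3
j=3,k=1: 3>1, acc = 3+2 = 5
j=3,k=2: 3>2, acc = 5+1 = 6
j=3,k=3: not 3>3, acc = 6+2 = 8
j=4,k=0: 4>0, acc = 8+4 = 12
j=4,k=1: 4>1, acc = 12+3 = 15
j=4,k=2: 4>2, acc = 15+2 = 17
j=4,k=3: 4>3, acc = 17+1 = 18
j=5,k=0: 5>0, acc = 18+5 = 23
j=5,k=1: 5>1, acc = 23+4 = 27
j=5,k=2: 5>2, acc = 27+3 = 30
j=5,k=3: 5>3, acc = 30+2 = 32
j=6,k=0: 6>0, acc = 32+6 = 38
j=6,k=1: 6>1, acc = 38+5 = 43
j=6,k=2: 6>2, acc = 43+4 = 47
j=6,k=3: 6>3, acc = 47+3 = 50
j=7,k=0: 7>0, acc = 50+7 = 57
j=7,k=1: 7>1, acc = 57+6 = 63
j=7,k=2: 7>2, acc = 63+5 = 68
j=7,k=3: 7>3, acc = 68+4 = 72

72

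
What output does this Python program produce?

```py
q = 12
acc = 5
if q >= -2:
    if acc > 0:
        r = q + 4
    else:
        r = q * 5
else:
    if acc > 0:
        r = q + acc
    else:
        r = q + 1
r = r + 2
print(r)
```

q=12, acc=5
q >= -2 is True; acc > 0 is True
→ r = q + 4 = 16
r = 16+2 = 18

18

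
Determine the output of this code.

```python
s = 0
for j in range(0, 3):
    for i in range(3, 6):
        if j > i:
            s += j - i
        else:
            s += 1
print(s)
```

j=0,i=3: not 0>3, s = 0+1 = 1
j=0,i=4: not 0>4, s = 1+1 = 2
j=0,i=5: not 0>5, s = 2+1 = 3
j=1,i=3: not 1>3, s = 3+1 = 4
j=1,i=4: not 1>4, s = 4+1 = 5
j=1,i=5: not 1>5, s = 5+1 = 6
j=2,i=3: not 2>3, s = 6+1 = 7
j=2,i=4: not 2>4, s = 7+1 = 8
j=2,i=5: not 2>5, s = 8+1 = 9

9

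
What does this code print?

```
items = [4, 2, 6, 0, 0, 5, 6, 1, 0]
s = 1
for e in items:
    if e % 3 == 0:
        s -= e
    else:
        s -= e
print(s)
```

-23

e=4: not %3==0, s = 1-4 = -3
e=2: not %3==0, s = (-3)-2 = -5
e=6: %3==0, s = (-5)-6 = -11
e=0: %3==0, s = (-11)-0 = -11
e=0: %3==0, s = (-11)-0 = -11
e=5: not %3==0, s = (-11)-5 = -16
e=6: %3==0, s = (-16)-6 = -22
e=1: not %3==0, s = (-22)-1 = -23
e=0: %3==0, s = (-23)-0 = -23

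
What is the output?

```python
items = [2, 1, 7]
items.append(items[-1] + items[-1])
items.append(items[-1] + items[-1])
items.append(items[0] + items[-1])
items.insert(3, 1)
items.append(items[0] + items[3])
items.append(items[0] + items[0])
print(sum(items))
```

90

append items[-1]+items[-1] = 7+7 = 14 → [2, 1, 7, 14]
append items[-1]+items[-1] = 14+14 = 28 → [2, 1, 7, 14, 28]
append items[0]+items[-1] = 2+28 = 30 → [2, 1, 7, 14, 28, 30]
insert 1 at 3 → [2, 1, 7, 1, 14, 28, 30]
append items[0]+items[3] = 2+1 = 3 → [2, 1, 7, 1, 14, 28, 30, 3]
append items[0]+items[0] = 2+2 = 4 → [2, 1, 7, 1, 14, 28, 30, 3, 4]
sum = 90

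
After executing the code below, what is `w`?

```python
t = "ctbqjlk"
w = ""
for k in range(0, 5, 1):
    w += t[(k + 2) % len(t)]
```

k=0: add t[2]='b' → 'b'
k=1: add t[3]='q' → 'bq'
k=2: add t[4]='j' → 'bqj'
k=3: add t[5]='l' → 'bqjl'
k=4: add t[6]='k' → 'bqjlk'

'bqjlk'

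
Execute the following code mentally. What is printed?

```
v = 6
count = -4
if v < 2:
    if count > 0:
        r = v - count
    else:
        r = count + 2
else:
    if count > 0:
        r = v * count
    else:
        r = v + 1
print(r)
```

7

v=6, count=-4
v < 2 is False; count > 0 is False
→ r = v + 1 = 7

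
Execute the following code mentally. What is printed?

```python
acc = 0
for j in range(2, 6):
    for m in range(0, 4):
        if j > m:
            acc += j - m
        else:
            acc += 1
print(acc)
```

j=2,m=0: 2>0, acc = 0+2 = 2
j=2,m=1: 2>1, acc = 2+1 = 3
j=2,m=2: not 2>2, acc = 3+1 = 4
j=2,m=3: not 2>3, acc = 4+1 = 5
j=3,m=0: 3>0, acc = 5+3 = 8
j=3,m=1: 3>1, acc = 8+2 = 10
j=3,m=2: 3>2, acc = 10+1 = 11
j=3,m=3: not 3>3, acc = 11+1 = 12
j=4,m=0: 4>0, acc = 12+4 = 16
j=4,m=1: 4>1, acc = 16+3 = 19
j=4,m=2: 4>2, acc = 19+2 = 21
j=4,m=3: 4>3, acc = 21+1 = 22
j=5,m=0: 5>0, acc = 22+5 = 27
j=5,m=1: 5>1, acc = 27+4 = 31
j=5,m=2: 5>2, acc = 31+3 = 34
j=5,m=3: 5>3, acc = 34+2 = 36

36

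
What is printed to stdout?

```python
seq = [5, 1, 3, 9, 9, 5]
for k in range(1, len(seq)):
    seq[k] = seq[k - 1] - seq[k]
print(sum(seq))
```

k=1: seq[1] = 5-1 = 4 → [5, 4, 3, 9, 9, 5]
k=2: seq[2] = 4-3 = 1 → [5, 4, 1, 9, 9, 5]
k=3: seq[3] = 1-9 = -8 → [5, 4, 1, -8, 9, 5]
k=4: seq[4] = (-8)-9 = -17 → [5, 4, 1, -8, -17, 5]
k=5: seq[5] = (-17)-5 = -22 → [5, 4, 1, -8, -17, -22]
sum = -37

-37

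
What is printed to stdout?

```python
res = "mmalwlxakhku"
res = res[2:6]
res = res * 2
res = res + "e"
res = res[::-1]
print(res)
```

slice [2:6] → 'alwl'
repeat ×2 → 'alwlalwl'
+ 'e' → 'alwlalwle'
reverse → 'elwlalwla'

elwlalwla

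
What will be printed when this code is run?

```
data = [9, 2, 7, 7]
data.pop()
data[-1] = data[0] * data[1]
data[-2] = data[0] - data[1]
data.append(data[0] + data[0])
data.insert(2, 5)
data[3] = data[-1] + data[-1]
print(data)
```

[9, 7, 5, 36, 18]

pop() removes 7 → [9, 2, 7]
data[-1] = data[0]*data[1] = 9*2 = 18 → [9, 2, 18]
data[-2] = data[0]-data[1] = 9-2 = 7 → [9, 7, 18]
append data[0]+data[0] = 9+9 = 18 → [9, 7, 18, 18]
insert 5 at 2 → [9, 7, 5, 18, 18]
data[3] = data[-1]+data[-1] = 18+18 = 36 → [9, 7, 5, 36, 18]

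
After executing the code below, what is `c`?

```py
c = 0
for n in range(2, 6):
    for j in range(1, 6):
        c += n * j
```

210

n=2,j=1: c = 0+2 = 2
n=2,j=2: c = 2+4 = 6
n=2,j=3: c = 6+6 = 12
n=2,j=4: c = 12+8 = 20
n=2,j=5: c = 20+10 = 30
n=3,j=1: c = 30+3 = 33
n=3,j=2: c = 33+6 = 39
n=3,j=3: c = 39+9 = 48
n=3,j=4: c = 48+12 = 60
n=3,j=5: c = 60+15 = 75
n=4,j=1: c = 75+4 = 79
n=4,j=2: c = 79+8 = 87
n=4,j=3: c = 87+12 = 99
n=4,j=4: c = 99+16 = 115
n=4,j=5: c = 115+20 = 135
n=5,j=1: c = 135+5 = 140
n=5,j=2: c = 140+10 = 150
n=5,j=3: c = 150+15 = 165
n=5,j=4: c = 165+20 = 185
n=5,j=5: c = 185+25 = 210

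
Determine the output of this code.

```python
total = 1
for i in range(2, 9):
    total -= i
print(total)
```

-34

i=2: total = 1-2 = -1
i=3: total = (-1)-3 = -4
i=4: total = (-4)-4 = -8
i=5: total = (-8)-5 = -13
i=6: total = (-13)-6 = -19
i=7: total = (-19)-7 = -26
i=8: total = (-26)-8 = -34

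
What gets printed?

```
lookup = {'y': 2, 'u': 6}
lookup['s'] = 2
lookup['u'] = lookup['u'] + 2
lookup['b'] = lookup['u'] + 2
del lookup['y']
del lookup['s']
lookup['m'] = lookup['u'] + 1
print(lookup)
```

lookup['s'] = 2 → {'y': 2, 'u': 6, 's': 2}
lookup['u'] = lookup['u']+2 = 8 → {'y': 2, 'u': 8, 's': 2}
lookup['b'] = lookup['u']+2 = 10 → {'y': 2, 'u': 8, 's': 2, 'b': 10}
del 'y' → {'u': 8, 's': 2, 'b': 10}
del 's' → {'u': 8, 'b': 10}
lookup['m'] = lookup['u']+1 = 9 → {'u': 8, 'b': 10, 'm': 9}

{'u': 8, 'b': 10, 'm': 9}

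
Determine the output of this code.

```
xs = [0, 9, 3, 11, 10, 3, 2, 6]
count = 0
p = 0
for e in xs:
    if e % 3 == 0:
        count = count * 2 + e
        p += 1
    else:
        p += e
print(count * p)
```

2688

e=0: %3==0, count = 0*2+0 = 0; p=1
e=9: %3==0, count = 0*2+9 = 9; p=2
e=3: %3==0, count = 9*2+3 = 21; p=3
e=11: not %3==0; p=14
e=10: not %3==0; p=24
e=3: %3==0, count = 21*2+3 = 45; p=25
e=2: not %3==0; p=27
e=6: %3==0, count = 45*2+6 = 96; p=28
count*p = 96*28 = 2688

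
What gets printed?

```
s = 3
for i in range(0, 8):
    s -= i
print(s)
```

-25

i=0: s = 3-0 = 3
i=1: s = 3-1 = 2
i=2: s = 2-2 = 0
i=3: s = 0-3 = -3
i=4: s = (-3)-4 = -7
i=5: s = (-7)-5 = -12
i=6: s = (-12)-6 = -18
i=7: s = (-18)-7 = -25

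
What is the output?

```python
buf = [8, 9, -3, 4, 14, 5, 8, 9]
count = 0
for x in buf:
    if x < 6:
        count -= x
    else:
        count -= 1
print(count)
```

-11

x=8: not <6, count = 0-1 = -1
x=9: not <6, count = (-1)-1 = -2
x=-3: <6, count = (-2)-(-3) = 1
x=4: <6, count = 1-4 = -3
x=14: not <6, count = (-3)-1 = -4
x=5: <6, count = (-4)-5 = -9
x=8: not <6, count = (-9)-1 = -10
x=9: not <6, count = (-10)-1 = -11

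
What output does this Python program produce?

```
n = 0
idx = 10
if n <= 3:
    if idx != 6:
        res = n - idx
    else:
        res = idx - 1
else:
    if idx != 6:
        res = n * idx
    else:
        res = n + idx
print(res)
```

n=0, idx=10
n <= 3 is True; idx != 6 is True
→ res = n - idx = -10

-10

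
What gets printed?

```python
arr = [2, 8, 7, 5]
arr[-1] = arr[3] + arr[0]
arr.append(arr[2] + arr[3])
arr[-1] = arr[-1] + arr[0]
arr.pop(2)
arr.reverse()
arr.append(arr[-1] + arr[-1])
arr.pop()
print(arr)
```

[16, 7, 8, 2]

arr[-1] = arr[3]+arr[0] = 5+2 = 7 → [2, 8, 7, 7]
append arr[2]+arr[3] = 7+7 = 14 → [2, 8, 7, 7, 14]
arr[-1] = arr[-1]+arr[0] = 14+2 = 16 → [2, 8, 7, 7, 16]
pop(2) removes 7 → [2, 8, 7, 16]
reverse → [16, 7, 8, 2]
append arr[-1]+arr[-1] = 2+2 = 4 → [16, 7, 8, 2, 4]
pop() removes 4 → [16, 7, 8, 2]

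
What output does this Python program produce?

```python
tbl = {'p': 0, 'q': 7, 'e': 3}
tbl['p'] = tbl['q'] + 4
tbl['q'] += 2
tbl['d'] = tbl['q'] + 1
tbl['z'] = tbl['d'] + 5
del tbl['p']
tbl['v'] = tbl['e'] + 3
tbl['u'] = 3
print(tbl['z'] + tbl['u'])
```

18

tbl['p'] = tbl['q']+4 = 11 → {'p': 11, 'q': 7, 'e': 3}
tbl['q'] = 7+2 = 9 → {'p': 11, 'q': 9, 'e': 3}
tbl['d'] = tbl['q']+1 = 10 → {'p': 11, 'q': 9, 'e': 3, 'd': 10}
tbl['z'] = tbl['d']+5 = 15 → {'p': 11, 'q': 9, 'e': 3, 'd': 10, 'z': 15}
del 'p' → {'q': 9, 'e': 3, 'd': 10, 'z': 15}
tbl['v'] = tbl['e']+3 = 6 → {'q': 9, 'e': 3, 'd': 10, 'z': 15, 'v': 6}
tbl['u'] = 3 → {'q': 9, 'e': 3, 'd': 10, 'z': 15, 'v': 6, 'u': 3}
tbl['z']+tbl['u'] = 15+3 = 18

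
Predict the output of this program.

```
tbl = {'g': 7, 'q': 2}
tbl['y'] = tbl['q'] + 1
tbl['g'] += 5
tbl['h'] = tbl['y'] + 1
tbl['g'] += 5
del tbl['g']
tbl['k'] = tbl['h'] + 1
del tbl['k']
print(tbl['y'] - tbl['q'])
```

1

tbl['y'] = tbl['q']+1 = 3 → {'g': 7, 'q': 2, 'y': 3}
tbl['g'] = 7+5 = 12 → {'g': 12, 'q': 2, 'y': 3}
tbl['h'] = tbl['y']+1 = 4 → {'g': 12, 'q': 2, 'y': 3, 'h': 4}
tbl['g'] = 12+5 = 17 → {'g': 17, 'q': 2, 'y': 3, 'h': 4}
del 'g' → {'q': 2, 'y': 3, 'h': 4}
tbl['k'] = tbl['h']+1 = 5 → {'q': 2, 'y': 3, 'h': 4, 'k': 5}
del 'k' → {'q': 2, 'y': 3, 'h': 4}
tbl['y']-tbl['q'] = 3-2 = 1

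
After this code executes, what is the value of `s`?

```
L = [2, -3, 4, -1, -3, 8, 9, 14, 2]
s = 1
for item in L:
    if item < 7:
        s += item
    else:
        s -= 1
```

item=2: <7, s = 1+2 = 3
item=-3: <7, s = 3+(-3) = 0
item=4: <7, s = 0+4 = 4
item=-1: <7, s = 4+(-1) = 3
item=-3: <7, s = 3+(-3) = 0
item=8: not <7, s = 0-1 = -1
item=9: not <7, s = (-1)-1 = -2
item=14: not <7, s = (-2)-1 = -3
item=2: <7, s = (-3)+2 = -1

-1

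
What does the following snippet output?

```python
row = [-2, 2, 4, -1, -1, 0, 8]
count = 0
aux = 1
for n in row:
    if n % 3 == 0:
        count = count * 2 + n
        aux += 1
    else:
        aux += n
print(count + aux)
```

n=-2: not %3==0; aux=-1
n=2: not %3==0; aux=1
n=4: not %3==0; aux=5
n=-1: not %3==0; aux=4
n=-1: not %3==0; aux=3
n=0: %3==0, count = 0*2+0 = 0; aux=4
n=8: not %3==0; aux=12
count+aux = 0+12 = 12

12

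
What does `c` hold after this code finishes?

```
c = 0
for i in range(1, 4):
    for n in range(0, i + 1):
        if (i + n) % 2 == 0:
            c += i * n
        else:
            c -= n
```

i=1,n=0: odd sum, c = 0-0 = 0
i=1,n=1: even sum, c = 0+1 = 1
i=2,n=0: even sum, c = 1+0 = 1
i=2,n=1: odd sum, c = 1-1 = 0
i=2,n=2: even sum, c = 0+4 = 4
i=3,n=0: odd sum, c = 4-0 = 4
i=3,n=1: even sum, c = 4+3 = 7
i=3,n=2: odd sum, c = 7-2 = 5
i=3,n=3: even sum, c = 5+9 = 14

14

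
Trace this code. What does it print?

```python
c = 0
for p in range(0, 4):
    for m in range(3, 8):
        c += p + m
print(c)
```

130

p=0,m=3: c = 0+3 = 3
p=0,m=4: c = 3+4 = 7
p=0,m=5: c = 7+5 = 12
p=0,m=6: c = 12+6 = 18
p=0,m=7: c = 18+7 = 25
p=1,m=3: c = 25+4 = 29
p=1,m=4: c = 29+5 = 34
p=1,m=5: c = 34+6 = 40
p=1,m=6: c = 40+7 = 47
p=1,m=7: c = 47+8 = 55
p=2,m=3: c = 55+5 = 60
p=2,m=4: c = 60+6 = 66
p=2,m=5: c = 66+7 = 73
p=2,m=6: c = 73+8 = 81
p=2,m=7: c = 81+9 = 90
p=3,m=3: c = 90+6 = 96
p=3,m=4: c = 96+7 = 103
p=3,m=5: c = 103+8 = 111
p=3,m=6: c = 111+9 = 120
p=3,m=7: c = 120+10 = 130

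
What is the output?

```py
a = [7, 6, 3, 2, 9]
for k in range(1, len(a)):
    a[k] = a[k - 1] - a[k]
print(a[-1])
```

-13

k=1: a[1] = 7-6 = 1 → [7, 1, 3, 2, 9]
k=2: a[2] = 1-3 = -2 → [7, 1, -2, 2, 9]
k=3: a[3] = (-2)-2 = -4 → [7, 1, -2, -4, 9]
k=4: a[4] = (-4)-9 = -13 → [7, 1, -2, -4, -13]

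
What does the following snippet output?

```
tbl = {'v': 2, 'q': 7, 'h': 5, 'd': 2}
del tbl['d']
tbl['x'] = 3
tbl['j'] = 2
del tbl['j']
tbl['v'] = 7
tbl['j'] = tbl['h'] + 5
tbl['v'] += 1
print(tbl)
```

del 'd' → {'v': 2, 'q': 7, 'h': 5}
tbl['x'] = 3 → {'v': 2, 'q': 7, 'h': 5, 'x': 3}
tbl['j'] = 2 → {'v': 2, 'q': 7, 'h': 5, 'x': 3, 'j': 2}
del 'j' → {'v': 2, 'q': 7, 'h': 5, 'x': 3}
tbl['v'] = 7 → {'v': 7, 'q': 7, 'h': 5, 'x': 3}
tbl['j'] = tbl['h']+5 = 10 → {'v': 7, 'q': 7, 'h': 5, 'x': 3, 'j': 10}
tbl['v'] = 7+1 = 8 → {'v': 8, 'q': 7, 'h': 5, 'x': 3, 'j': 10}

{'v': 8, 'q': 7, 'h': 5, 'x': 3, 'j': 10}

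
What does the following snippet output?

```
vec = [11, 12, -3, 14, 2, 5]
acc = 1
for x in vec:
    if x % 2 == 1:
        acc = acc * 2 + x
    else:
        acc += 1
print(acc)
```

59

x=11: odd, acc = 1*2+11 = 13
x=12: not odd, acc = 13+1 = 14
x=-3: odd, acc = 14*2+(-3) = 25
x=14: not odd, acc = 25+1 = 26
x=2: not odd, acc = 26+1 = 27
x=5: odd, acc = 27*2+5 = 59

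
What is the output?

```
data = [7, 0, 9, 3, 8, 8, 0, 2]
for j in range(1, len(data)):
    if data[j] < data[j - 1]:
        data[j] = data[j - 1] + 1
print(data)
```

[7, 8, 9, 10, 11, 12, 13, 14]

j=1: 0<7, data[1] = 7+1 = 8 → [7, 8, 9, 3, 8, 8, 0, 2]
j=2: 9>=8, unchanged → [7, 8, 9, 3, 8, 8, 0, 2]
j=3: 3<9, data[3] = 9+1 = 10 → [7, 8, 9, 10, 8, 8, 0, 2]
j=4: 8<10, data[4] = 10+1 = 11 → [7, 8, 9, 10, 11, 8, 0, 2]
j=5: 8<11, data[5] = 11+1 = 12 → [7, 8, 9, 10, 11, 12, 0, 2]
j=6: 0<12, data[6] = 12+1 = 13 → [7, 8, 9, 10, 11, 12, 13, 2]
j=7: 2<13, data[7] = 13+1 = 14 → [7, 8, 9, 10, 11, 12, 13, 14]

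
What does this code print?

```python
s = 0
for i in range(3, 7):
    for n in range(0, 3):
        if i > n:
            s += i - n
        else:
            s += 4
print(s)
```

42

i=3,n=0: 3>0, s = 0+3 = 3
i=3,n=1: 3>1, s = 3+2 = 5
i=3,n=2: 3>2, s = 5+1 = 6
i=4,n=0: 4>0, s = 6+4 = 10
i=4,n=1: 4>1, s = 10+3 = 13
i=4,n=2: 4>2, s = 13+2 = 15
i=5,n=0: 5>0, s = 15+5 = 20
i=5,n=1: 5>1, s = 20+4 = 24
i=5,n=2: 5>2, s = 24+3 = 27
i=6,n=0: 6>0, s = 27+6 = 33
i=6,n=1: 6>1, s = 33+5 = 38
i=6,n=2: 6>2, s = 38+4 = 42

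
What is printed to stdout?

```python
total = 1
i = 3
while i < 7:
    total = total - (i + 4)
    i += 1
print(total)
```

i=3: total = 1-7 = -6
i=4: total = (-6)-8 = -14
i=5: total = (-14)-9 = -23
i=6: total = (-23)-10 = -33

-33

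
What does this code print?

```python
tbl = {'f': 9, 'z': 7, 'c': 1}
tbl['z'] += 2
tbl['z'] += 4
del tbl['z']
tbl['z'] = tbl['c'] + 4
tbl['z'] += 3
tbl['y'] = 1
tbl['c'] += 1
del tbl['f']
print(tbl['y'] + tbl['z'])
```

9

tbl['z'] = 7+2 = 9 → {'f': 9, 'z': 9, 'c': 1}
tbl['z'] = 9+4 = 13 → {'f': 9, 'z': 13, 'c': 1}
del 'z' → {'f': 9, 'c': 1}
tbl['z'] = tbl['c']+4 = 5 → {'f': 9, 'c': 1, 'z': 5}
tbl['z'] = 5+3 = 8 → {'f': 9, 'c': 1, 'z': 8}
tbl['y'] = 1 → {'f': 9, 'c': 1, 'z': 8, 'y': 1}
tbl['c'] = 1+1 = 2 → {'f': 9, 'c': 2, 'z': 8, 'y': 1}
del 'f' → {'c': 2, 'z': 8, 'y': 1}
tbl['y']+tbl['z'] = 1+8 = 9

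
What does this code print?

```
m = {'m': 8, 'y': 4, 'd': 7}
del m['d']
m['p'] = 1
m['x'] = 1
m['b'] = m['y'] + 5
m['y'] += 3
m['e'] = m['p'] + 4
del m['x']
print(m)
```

{'m': 8, 'y': 7, 'p': 1, 'b': 9, 'e': 5}

del 'd' → {'m': 8, 'y': 4}
m['p'] = 1 → {'m': 8, 'y': 4, 'p': 1}
m['x'] = 1 → {'m': 8, 'y': 4, 'p': 1, 'x': 1}
m['b'] = m['y']+5 = 9 → {'m': 8, 'y': 4, 'p': 1, 'x': 1, 'b': 9}
m['y'] = 4+3 = 7 → {'m': 8, 'y': 7, 'p': 1, 'x': 1, 'b': 9}
m['e'] = m['p']+4 = 5 → {'m': 8, 'y': 7, 'p': 1, 'x': 1, 'b': 9, 'e': 5}
del 'x' → {'m': 8, 'y': 7, 'p': 1, 'b': 9, 'e': 5}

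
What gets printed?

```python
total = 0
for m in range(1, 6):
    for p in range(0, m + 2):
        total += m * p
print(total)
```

m=1,p=0: total = 0+0 = 0
m=1,p=1: total = 0+1 = 1
m=1,p=2: total = 1+2 = 3
m=2,p=0: total = 3+0 = 3
m=2,p=1: total = 3+2 = 5
m=2,p=2: total = 5+4 = 9
m=2,p=3: total = 9+6 = 15
m=3,p=0: total = 15+0 = 15
m=3,p=1: total = 15+3 = 18
m=3,p=2: total = 18+6 = 24
m=3,p=3: total = 24+9 = 33
m=3,p=4: total = 33+12 = 45
m=4,p=0: total = 45+0 = 45
m=4,p=1: total = 45+4 = 49
m=4,p=2: total = 49+8 = 57
m=4,p=3: total = 57+12 = 69
m=4,p=4: total = 69+16 = 85
m=4,p=5: total = 85+20 = 105
m=5,p=0: total = 105+0 = 105
m=5,p=1: total = 105+5 = 110
m=5,p=2: total = 110+10 = 120
m=5,p=3: total = 120+15 = 135
m=5,p=4: total = 135+20 = 155
m=5,p=5: total = 155+25 = 180
m=5,p=6: total = 180+30 = 210

210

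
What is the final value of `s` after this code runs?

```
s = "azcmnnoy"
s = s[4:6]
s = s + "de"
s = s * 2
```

'nndennde'

slice [4:6] → 'nn'
+ 'de' → 'nnde'
repeat ×2 → 'nndennde'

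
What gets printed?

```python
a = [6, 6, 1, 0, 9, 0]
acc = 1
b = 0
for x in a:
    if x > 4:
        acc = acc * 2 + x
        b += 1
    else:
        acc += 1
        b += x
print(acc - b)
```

x=6: >4, acc = 1*2+6 = 8; b=1
x=6: >4, acc = 8*2+6 = 22; b=2
x=1: not >4, acc = 22+1 = 23; b=3
x=0: not >4, acc = 23+1 = 24; b=3
x=9: >4, acc = 24*2+9 = 57; b=4
x=0: not >4, acc = 57+1 = 58; b=4
acc-b = 58-4 = 54

54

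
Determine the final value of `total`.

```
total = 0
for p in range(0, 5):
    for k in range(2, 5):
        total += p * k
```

p=0,k=2: total = 0+0 = 0
p=0,k=3: total = 0+0 = 0
p=0,k=4: total = 0+0 = 0
p=1,k=2: total = 0+2 = 2
p=1,k=3: total = 2+3 = 5
p=1,k=4: total = 5+4 = 9
p=2,k=2: total = 9+4 = 13
p=2,k=3: total = 13+6 = 19
p=2,k=4: total = 19+8 = 27
p=3,k=2: total = 27+6 = 33
p=3,k=3: total = 33+9 = 42
p=3,k=4: total = 42+12 = 54
p=4,k=2: total = 54+8 = 62
p=4,k=3: total = 62+12 = 74
p=4,k=4: total = 74+16 = 90

90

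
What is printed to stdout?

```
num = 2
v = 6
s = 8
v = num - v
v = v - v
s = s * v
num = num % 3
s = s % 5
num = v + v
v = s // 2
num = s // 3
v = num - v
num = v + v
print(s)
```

0

v = 2-6 = -4
v = (-4)-(-4) = 0
s = 8*0 = 0
num = 2%3 = 2
s = 0%5 = 0
num = 0+0 = 0
v = 0//2 = 0
num = 0//3 = 0
v = 0-0 = 0
num = 0+0 = 0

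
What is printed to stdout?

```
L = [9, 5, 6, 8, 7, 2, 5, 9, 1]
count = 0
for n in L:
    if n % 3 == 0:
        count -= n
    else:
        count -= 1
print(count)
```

-30

n=9: %3==0, count = 0-9 = -9
n=5: not %3==0, count = (-9)-1 = -10
n=6: %3==0, count = (-10)-6 = -16
n=8: not %3==0, count = (-16)-1 = -17
n=7: not %3==0, count = (-17)-1 = -18
n=2: not %3==0, count = (-18)-1 = -19
n=5: not %3==0, count = (-19)-1 = -20
n=9: %3==0, count = (-20)-9 = -29
n=1: not %3==0, count = (-29)-1 = -30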